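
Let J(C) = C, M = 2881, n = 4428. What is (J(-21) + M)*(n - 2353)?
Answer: 5934500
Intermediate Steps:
(J(-21) + M)*(n - 2353) = (-21 + 2881)*(4428 - 2353) = 2860*2075 = 5934500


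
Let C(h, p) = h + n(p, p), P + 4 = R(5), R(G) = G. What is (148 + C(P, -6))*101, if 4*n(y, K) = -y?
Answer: 30401/2 ≈ 15201.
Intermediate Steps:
P = 1 (P = -4 + 5 = 1)
n(y, K) = -y/4 (n(y, K) = (-y)/4 = -y/4)
C(h, p) = h - p/4
(148 + C(P, -6))*101 = (148 + (1 - 1/4*(-6)))*101 = (148 + (1 + 3/2))*101 = (148 + 5/2)*101 = (301/2)*101 = 30401/2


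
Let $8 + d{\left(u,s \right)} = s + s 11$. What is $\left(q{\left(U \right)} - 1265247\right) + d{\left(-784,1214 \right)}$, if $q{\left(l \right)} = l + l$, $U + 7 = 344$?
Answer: $-1250013$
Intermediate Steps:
$U = 337$ ($U = -7 + 344 = 337$)
$q{\left(l \right)} = 2 l$
$d{\left(u,s \right)} = -8 + 12 s$ ($d{\left(u,s \right)} = -8 + \left(s + s 11\right) = -8 + \left(s + 11 s\right) = -8 + 12 s$)
$\left(q{\left(U \right)} - 1265247\right) + d{\left(-784,1214 \right)} = \left(2 \cdot 337 - 1265247\right) + \left(-8 + 12 \cdot 1214\right) = \left(674 - 1265247\right) + \left(-8 + 14568\right) = -1264573 + 14560 = -1250013$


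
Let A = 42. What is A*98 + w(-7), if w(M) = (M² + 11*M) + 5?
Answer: 4093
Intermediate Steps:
w(M) = 5 + M² + 11*M
A*98 + w(-7) = 42*98 + (5 + (-7)² + 11*(-7)) = 4116 + (5 + 49 - 77) = 4116 - 23 = 4093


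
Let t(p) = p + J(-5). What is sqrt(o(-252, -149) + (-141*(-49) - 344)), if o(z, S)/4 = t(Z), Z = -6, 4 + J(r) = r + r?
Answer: sqrt(6485) ≈ 80.530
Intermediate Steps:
J(r) = -4 + 2*r (J(r) = -4 + (r + r) = -4 + 2*r)
t(p) = -14 + p (t(p) = p + (-4 + 2*(-5)) = p + (-4 - 10) = p - 14 = -14 + p)
o(z, S) = -80 (o(z, S) = 4*(-14 - 6) = 4*(-20) = -80)
sqrt(o(-252, -149) + (-141*(-49) - 344)) = sqrt(-80 + (-141*(-49) - 344)) = sqrt(-80 + (6909 - 344)) = sqrt(-80 + 6565) = sqrt(6485)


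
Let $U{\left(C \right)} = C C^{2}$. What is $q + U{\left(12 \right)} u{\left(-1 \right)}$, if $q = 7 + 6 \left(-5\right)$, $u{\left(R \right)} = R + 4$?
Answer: $5161$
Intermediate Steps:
$u{\left(R \right)} = 4 + R$
$q = -23$ ($q = 7 - 30 = -23$)
$U{\left(C \right)} = C^{3}$
$q + U{\left(12 \right)} u{\left(-1 \right)} = -23 + 12^{3} \left(4 - 1\right) = -23 + 1728 \cdot 3 = -23 + 5184 = 5161$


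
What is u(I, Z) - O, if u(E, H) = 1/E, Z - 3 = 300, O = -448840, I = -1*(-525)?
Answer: 235641001/525 ≈ 4.4884e+5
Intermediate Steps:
I = 525
Z = 303 (Z = 3 + 300 = 303)
u(I, Z) - O = 1/525 - 1*(-448840) = 1/525 + 448840 = 235641001/525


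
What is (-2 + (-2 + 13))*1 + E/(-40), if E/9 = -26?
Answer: 297/20 ≈ 14.850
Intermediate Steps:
E = -234 (E = 9*(-26) = -234)
(-2 + (-2 + 13))*1 + E/(-40) = (-2 + (-2 + 13))*1 - 234/(-40) = (-2 + 11)*1 - 234*(-1/40) = 9*1 + 117/20 = 9 + 117/20 = 297/20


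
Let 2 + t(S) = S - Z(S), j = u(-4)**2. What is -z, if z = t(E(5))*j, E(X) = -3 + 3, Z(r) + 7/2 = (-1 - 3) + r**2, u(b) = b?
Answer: -88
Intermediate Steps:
Z(r) = -15/2 + r**2 (Z(r) = -7/2 + ((-1 - 3) + r**2) = -7/2 + (-4 + r**2) = -15/2 + r**2)
E(X) = 0
j = 16 (j = (-4)**2 = 16)
t(S) = 11/2 + S - S**2 (t(S) = -2 + (S - (-15/2 + S**2)) = -2 + (S + (15/2 - S**2)) = -2 + (15/2 + S - S**2) = 11/2 + S - S**2)
z = 88 (z = (11/2 + 0 - 1*0**2)*16 = (11/2 + 0 - 1*0)*16 = (11/2 + 0 + 0)*16 = (11/2)*16 = 88)
-z = -1*88 = -88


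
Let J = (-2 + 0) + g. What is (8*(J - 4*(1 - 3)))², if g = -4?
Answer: 256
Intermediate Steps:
J = -6 (J = (-2 + 0) - 4 = -2 - 4 = -6)
(8*(J - 4*(1 - 3)))² = (8*(-6 - 4*(1 - 3)))² = (8*(-6 - 4*(-2)))² = (8*(-6 + 8))² = (8*2)² = 16² = 256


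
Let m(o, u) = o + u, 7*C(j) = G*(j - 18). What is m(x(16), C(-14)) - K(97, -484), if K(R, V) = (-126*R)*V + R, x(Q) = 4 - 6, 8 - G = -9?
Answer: -41409373/7 ≈ -5.9156e+6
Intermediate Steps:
G = 17 (G = 8 - 1*(-9) = 8 + 9 = 17)
C(j) = -306/7 + 17*j/7 (C(j) = (17*(j - 18))/7 = (17*(-18 + j))/7 = (-306 + 17*j)/7 = -306/7 + 17*j/7)
x(Q) = -2
K(R, V) = R - 126*R*V (K(R, V) = -126*R*V + R = R - 126*R*V)
m(x(16), C(-14)) - K(97, -484) = (-2 + (-306/7 + (17/7)*(-14))) - 97*(1 - 126*(-484)) = (-2 + (-306/7 - 34)) - 97*(1 + 60984) = (-2 - 544/7) - 97*60985 = -558/7 - 1*5915545 = -558/7 - 5915545 = -41409373/7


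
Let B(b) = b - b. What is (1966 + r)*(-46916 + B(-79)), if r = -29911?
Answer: 1311067620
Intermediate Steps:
B(b) = 0
(1966 + r)*(-46916 + B(-79)) = (1966 - 29911)*(-46916 + 0) = -27945*(-46916) = 1311067620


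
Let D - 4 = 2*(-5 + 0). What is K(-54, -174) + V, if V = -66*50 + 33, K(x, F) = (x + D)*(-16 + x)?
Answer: 933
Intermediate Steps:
D = -6 (D = 4 + 2*(-5 + 0) = 4 + 2*(-5) = 4 - 10 = -6)
K(x, F) = (-16 + x)*(-6 + x) (K(x, F) = (x - 6)*(-16 + x) = (-6 + x)*(-16 + x) = (-16 + x)*(-6 + x))
V = -3267 (V = -3300 + 33 = -3267)
K(-54, -174) + V = (96 + (-54)² - 22*(-54)) - 3267 = (96 + 2916 + 1188) - 3267 = 4200 - 3267 = 933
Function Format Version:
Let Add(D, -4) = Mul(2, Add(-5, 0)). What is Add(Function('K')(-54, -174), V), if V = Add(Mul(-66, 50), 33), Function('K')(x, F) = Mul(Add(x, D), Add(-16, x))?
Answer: 933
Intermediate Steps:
D = -6 (D = Add(4, Mul(2, Add(-5, 0))) = Add(4, Mul(2, -5)) = Add(4, -10) = -6)
Function('K')(x, F) = Mul(Add(-16, x), Add(-6, x)) (Function('K')(x, F) = Mul(Add(x, -6), Add(-16, x)) = Mul(Add(-6, x), Add(-16, x)) = Mul(Add(-16, x), Add(-6, x)))
V = -3267 (V = Add(-3300, 33) = -3267)
Add(Function('K')(-54, -174), V) = Add(Add(96, Pow(-54, 2), Mul(-22, -54)), -3267) = Add(Add(96, 2916, 1188), -3267) = Add(4200, -3267) = 933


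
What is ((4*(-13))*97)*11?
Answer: -55484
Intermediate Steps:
((4*(-13))*97)*11 = -52*97*11 = -5044*11 = -55484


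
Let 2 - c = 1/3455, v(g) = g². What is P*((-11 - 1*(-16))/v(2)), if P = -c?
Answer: -6909/2764 ≈ -2.4996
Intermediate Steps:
c = 6909/3455 (c = 2 - 1/3455 = 6909/3455 ≈ 1.9997)
P = -6909/3455 (P = -1*6909/3455 = -6909/3455 ≈ -1.9997)
P*((-11 - 1*(-16))/v(2)) = -6909*(-11 - 1*(-16))/(3455*(2²)) = -6909*(-11 + 16)/(3455*4) = -6909/(691*4) = -6909/3455*5/4 = -6909/2764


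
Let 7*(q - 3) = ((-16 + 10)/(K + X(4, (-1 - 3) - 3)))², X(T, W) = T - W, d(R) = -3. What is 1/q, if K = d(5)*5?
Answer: 28/93 ≈ 0.30108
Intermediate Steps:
K = -15 (K = -3*5 = -15)
q = 93/28 (q = 3 + ((-16 + 10)/(-15 + (4 - ((-1 - 3) - 3))))²/7 = 3 + (-6/(-15 + (4 - (-4 - 3))))²/7 = 3 + (-6/(-15 + (4 - 1*(-7))))²/7 = 3 + (-6/(-15 + (4 + 7)))²/7 = 3 + (-6/(-15 + 11))²/7 = 3 + (-6/(-4))²/7 = 3 + (-6*(-¼))²/7 = 3 + (3/2)²/7 = 3 + (⅐)*(9/4) = 3 + 9/28 = 93/28 ≈ 3.3214)
1/q = 1/(93/28) = 28/93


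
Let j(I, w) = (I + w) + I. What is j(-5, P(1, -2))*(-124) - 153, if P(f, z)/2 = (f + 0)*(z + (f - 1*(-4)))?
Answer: 343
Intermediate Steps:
P(f, z) = 2*f*(4 + f + z) (P(f, z) = 2*((f + 0)*(z + (f - 1*(-4)))) = 2*(f*(z + (f + 4))) = 2*(f*(z + (4 + f))) = 2*(f*(4 + f + z)) = 2*f*(4 + f + z))
j(I, w) = w + 2*I
j(-5, P(1, -2))*(-124) - 153 = (2*1*(4 + 1 - 2) + 2*(-5))*(-124) - 153 = (2*1*3 - 10)*(-124) - 153 = (6 - 10)*(-124) - 153 = -4*(-124) - 153 = 496 - 153 = 343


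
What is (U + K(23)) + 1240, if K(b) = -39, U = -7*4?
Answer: 1173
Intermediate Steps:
U = -28
(U + K(23)) + 1240 = (-28 - 39) + 1240 = -67 + 1240 = 1173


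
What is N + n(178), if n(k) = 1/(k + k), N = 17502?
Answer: 6230713/356 ≈ 17502.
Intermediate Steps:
n(k) = 1/(2*k)
N + n(178) = 17502 + (½)/178 = 17502 + (½)*(1/178) = 17502 + 1/356 = 6230713/356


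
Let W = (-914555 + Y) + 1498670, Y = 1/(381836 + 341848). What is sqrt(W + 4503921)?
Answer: 5*sqrt(26646987439511985)/361842 ≈ 2255.7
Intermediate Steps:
Y = 1/723684 ≈ 1.3818e-6
W = 422714679661/723684 (W = (-914555 + 1/723684) + 1498670 = -661848820619/723684 + 1498670 = 422714679661/723684 ≈ 5.8412e+5)
sqrt(W + 4503921) = sqrt(422714679661/723684 + 4503921) = sqrt(3682130244625/723684) = 5*sqrt(26646987439511985)/361842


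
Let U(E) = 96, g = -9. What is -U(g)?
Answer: -96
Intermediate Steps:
-U(g) = -1*96 = -96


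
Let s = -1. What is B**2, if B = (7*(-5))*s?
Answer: 1225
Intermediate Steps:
B = 35 (B = (7*(-5))*(-1) = -35*(-1) = 35)
B**2 = 35**2 = 1225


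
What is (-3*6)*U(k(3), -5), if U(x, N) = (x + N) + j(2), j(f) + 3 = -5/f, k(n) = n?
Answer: 135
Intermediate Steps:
j(f) = -3 - 5/f
U(x, N) = -11/2 + N + x (U(x, N) = (x + N) + (-3 - 5/2) = (N + x) + (-3 - 5*1/2) = (N + x) + (-3 - 5/2) = (N + x) - 11/2 = -11/2 + N + x)
(-3*6)*U(k(3), -5) = (-3*6)*(-11/2 - 5 + 3) = -18*(-15/2) = 135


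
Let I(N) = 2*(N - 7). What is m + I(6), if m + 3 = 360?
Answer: 355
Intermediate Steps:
I(N) = -14 + 2*N (I(N) = 2*(-7 + N) = -14 + 2*N)
m = 357 (m = -3 + 360 = 357)
m + I(6) = 357 + (-14 + 2*6) = 357 + (-14 + 12) = 357 - 2 = 355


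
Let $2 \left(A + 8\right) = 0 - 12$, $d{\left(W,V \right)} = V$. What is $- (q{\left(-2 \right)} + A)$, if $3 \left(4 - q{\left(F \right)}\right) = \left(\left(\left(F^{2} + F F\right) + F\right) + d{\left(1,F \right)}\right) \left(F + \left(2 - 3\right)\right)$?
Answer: $6$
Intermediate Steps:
$q{\left(F \right)} = 4 - \frac{\left(-1 + F\right) \left(2 F + 2 F^{2}\right)}{3}$ ($q{\left(F \right)} = 4 - \frac{\left(\left(\left(F^{2} + F F\right) + F\right) + F\right) \left(F + \left(2 - 3\right)\right)}{3} = 4 - \frac{\left(\left(\left(F^{2} + F^{2}\right) + F\right) + F\right) \left(F - 1\right)}{3} = 4 - \frac{\left(\left(2 F^{2} + F\right) + F\right) \left(-1 + F\right)}{3} = 4 - \frac{\left(\left(F + 2 F^{2}\right) + F\right) \left(-1 + F\right)}{3} = 4 - \frac{\left(2 F + 2 F^{2}\right) \left(-1 + F\right)}{3} = 4 - \frac{\left(-1 + F\right) \left(2 F + 2 F^{2}\right)}{3}$)
$A = -14$ ($A = -8 + \frac{0 - 12}{2} = -8 + \frac{1}{2} \left(-12\right) = -8 - 6 = -14$)
$- (q{\left(-2 \right)} + A) = - (\left(4 - \frac{2 \left(-2\right)^{3}}{3} + \frac{2}{3} \left(-2\right)\right) - 14) = - (\left(4 - - \frac{16}{3} - \frac{4}{3}\right) - 14) = - (\left(4 + \frac{16}{3} - \frac{4}{3}\right) - 14) = - (8 - 14) = \left(-1\right) \left(-6\right) = 6$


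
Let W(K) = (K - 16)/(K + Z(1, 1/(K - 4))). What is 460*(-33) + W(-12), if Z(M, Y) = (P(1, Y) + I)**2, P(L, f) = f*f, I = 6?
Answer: -23924558668/1575937 ≈ -15181.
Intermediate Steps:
P(L, f) = f**2
Z(M, Y) = (6 + Y**2)**2 (Z(M, Y) = (Y**2 + 6)**2 = (6 + Y**2)**2)
W(K) = (-16 + K)/(K + (6 + (-4 + K)**(-2))**2) (W(K) = (K - 16)/(K + (6 + (1/(K - 4))**2)**2) = (-16 + K)/(K + (6 + (1/(-4 + K))**2)**2) = (-16 + K)/(K + (6 + (-4 + K)**(-2))**2))
460*(-33) + W(-12) = 460*(-33) + (-16 - 12)/(-12 + (6 + (-4 - 12)**(-2))**2) = -15180 - 28/(-12 + (6 + (-16)**(-2))**2) = -15180 - 28/(-12 + (6 + 1/256)**2) = -15180 - 28/(-12 + (1537/256)**2) = -15180 - 28/(-12 + 2362369/65536) = -15180 - 28/(1575937/65536) = -15180 + (65536/1575937)*(-28) = -15180 - 1835008/1575937 = -23924558668/1575937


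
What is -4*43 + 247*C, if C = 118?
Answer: 28974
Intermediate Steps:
-4*43 + 247*C = -4*43 + 247*118 = -172 + 29146 = 28974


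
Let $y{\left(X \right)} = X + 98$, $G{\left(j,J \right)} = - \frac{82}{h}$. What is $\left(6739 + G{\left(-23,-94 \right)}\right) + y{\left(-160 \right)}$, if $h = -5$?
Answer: $\frac{33467}{5} \approx 6693.4$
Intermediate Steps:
$G{\left(j,J \right)} = \frac{82}{5}$ ($G{\left(j,J \right)} = - \frac{82}{-5} = \left(-82\right) \left(- \frac{1}{5}\right) = \frac{82}{5}$)
$y{\left(X \right)} = 98 + X$
$\left(6739 + G{\left(-23,-94 \right)}\right) + y{\left(-160 \right)} = \left(6739 + \frac{82}{5}\right) + \left(98 - 160\right) = \frac{33777}{5} - 62 = \frac{33467}{5}$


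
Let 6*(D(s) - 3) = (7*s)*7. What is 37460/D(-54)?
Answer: -18730/219 ≈ -85.525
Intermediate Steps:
D(s) = 3 + 49*s/6 (D(s) = 3 + ((7*s)*7)/6 = 3 + (49*s)/6 = 3 + 49*s/6)
37460/D(-54) = 37460/(3 + (49/6)*(-54)) = 37460/(3 - 441) = 37460/(-438) = 37460*(-1/438) = -18730/219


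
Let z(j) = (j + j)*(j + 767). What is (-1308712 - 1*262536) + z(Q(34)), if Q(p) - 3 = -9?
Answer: -1580380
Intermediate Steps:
Q(p) = -6 (Q(p) = 3 - 9 = -6)
z(j) = 2*j*(767 + j) (z(j) = (2*j)*(767 + j) = 2*j*(767 + j))
(-1308712 - 1*262536) + z(Q(34)) = (-1308712 - 1*262536) + 2*(-6)*(767 - 6) = (-1308712 - 262536) + 2*(-6)*761 = -1571248 - 9132 = -1580380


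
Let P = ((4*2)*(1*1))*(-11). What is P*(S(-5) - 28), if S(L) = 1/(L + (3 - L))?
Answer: 7304/3 ≈ 2434.7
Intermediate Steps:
S(L) = ⅓ (S(L) = 1/3 = ⅓)
P = -88 (P = (8*1)*(-11) = 8*(-11) = -88)
P*(S(-5) - 28) = -88*(⅓ - 28) = -88*(-83/3) = 7304/3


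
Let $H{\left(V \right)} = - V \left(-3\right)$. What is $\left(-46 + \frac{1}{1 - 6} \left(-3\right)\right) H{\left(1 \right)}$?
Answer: $- \frac{681}{5} \approx -136.2$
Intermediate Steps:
$H{\left(V \right)} = 3 V$
$\left(-46 + \frac{1}{1 - 6} \left(-3\right)\right) H{\left(1 \right)} = \left(-46 + \frac{1}{1 - 6} \left(-3\right)\right) 3 \cdot 1 = \left(-46 + \frac{1}{-5} \left(-3\right)\right) 3 = \left(-46 - - \frac{3}{5}\right) 3 = \left(-46 + \frac{3}{5}\right) 3 = \left(- \frac{227}{5}\right) 3 = - \frac{681}{5}$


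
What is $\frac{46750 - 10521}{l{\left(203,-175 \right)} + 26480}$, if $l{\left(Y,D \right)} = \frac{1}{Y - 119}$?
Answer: $\frac{3043236}{2224321} \approx 1.3682$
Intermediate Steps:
$l{\left(Y,D \right)} = \frac{1}{-119 + Y}$
$\frac{46750 - 10521}{l{\left(203,-175 \right)} + 26480} = \frac{46750 - 10521}{\frac{1}{-119 + 203} + 26480} = \frac{36229}{\frac{1}{84} + 26480} = \frac{36229}{\frac{2224321}{84}} = 36229 \cdot \frac{84}{2224321} = \frac{3043236}{2224321}$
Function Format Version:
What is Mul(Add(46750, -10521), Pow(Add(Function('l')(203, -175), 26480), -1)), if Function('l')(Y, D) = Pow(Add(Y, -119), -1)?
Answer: Rational(3043236, 2224321) ≈ 1.3682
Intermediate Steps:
Function('l')(Y, D) = Pow(Add(-119, Y), -1)
Mul(Add(46750, -10521), Pow(Add(Function('l')(203, -175), 26480), -1)) = Mul(Add(46750, -10521), Pow(Add(Pow(Add(-119, 203), -1), 26480), -1)) = Mul(36229, Pow(Add(Pow(84, -1), 26480), -1)) = Mul(36229, Pow(Add(Rational(1, 84), 26480), -1)) = Mul(36229, Pow(Rational(2224321, 84), -1)) = Mul(36229, Rational(84, 2224321)) = Rational(3043236, 2224321)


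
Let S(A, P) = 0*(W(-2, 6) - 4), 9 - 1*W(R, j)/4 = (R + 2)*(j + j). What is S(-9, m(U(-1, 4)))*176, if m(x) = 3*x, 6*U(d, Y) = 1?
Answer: 0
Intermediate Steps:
U(d, Y) = ⅙ (U(d, Y) = (⅙)*1 = ⅙)
W(R, j) = 36 - 8*j*(2 + R) (W(R, j) = 36 - 4*(R + 2)*(j + j) = 36 - 4*(2 + R)*2*j = 36 - 8*j*(2 + R))
S(A, P) = 0 (S(A, P) = 0*((36 - 16*6 - 8*(-2)*6) - 4) = 0*((36 - 96 + 96) - 4) = 0*(36 - 4) = 0*32 = 0)
S(-9, m(U(-1, 4)))*176 = 0*176 = 0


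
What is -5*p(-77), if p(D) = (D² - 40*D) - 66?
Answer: -44715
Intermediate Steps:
p(D) = -66 + D² - 40*D
-5*p(-77) = -5*(-66 + (-77)² - 40*(-77)) = -5*(-66 + 5929 + 3080) = -5*8943 = -44715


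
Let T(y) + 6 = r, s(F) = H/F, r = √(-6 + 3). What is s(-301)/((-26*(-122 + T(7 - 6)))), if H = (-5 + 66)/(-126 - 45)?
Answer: 3904/10964918601 + 61*I*√3/21929837202 ≈ 3.5604e-7 + 4.8179e-9*I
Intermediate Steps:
H = -61/171 (H = 61/(-171) = 61*(-1/171) = -61/171 ≈ -0.35673)
r = I*√3 (r = √(-3) = I*√3 ≈ 1.732*I)
s(F) = -61/(171*F)
T(y) = -6 + I*√3
s(-301)/((-26*(-122 + T(7 - 6)))) = (-61/171/(-301))/((-26*(-122 + (-6 + I*√3)))) = (-61/171*(-1/301))/((-26*(-128 + I*√3))) = 61/(51471*(3328 - 26*I*√3))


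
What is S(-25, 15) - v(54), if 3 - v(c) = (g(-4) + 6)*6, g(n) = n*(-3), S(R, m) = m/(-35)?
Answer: 732/7 ≈ 104.57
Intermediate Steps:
S(R, m) = -m/35 (S(R, m) = m*(-1/35) = -m/35)
g(n) = -3*n
v(c) = -105 (v(c) = 3 - (-3*(-4) + 6)*6 = 3 - (12 + 6)*6 = 3 - 18*6 = 3 - 1*108 = 3 - 108 = -105)
S(-25, 15) - v(54) = -1/35*15 - 1*(-105) = -3/7 + 105 = 732/7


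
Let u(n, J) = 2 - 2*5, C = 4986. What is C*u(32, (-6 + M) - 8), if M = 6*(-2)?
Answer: -39888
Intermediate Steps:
M = -12
u(n, J) = -8 (u(n, J) = 2 - 10 = -8)
C*u(32, (-6 + M) - 8) = 4986*(-8) = -39888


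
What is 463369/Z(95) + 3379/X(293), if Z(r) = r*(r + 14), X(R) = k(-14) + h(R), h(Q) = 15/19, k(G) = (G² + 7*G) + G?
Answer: 1411288814/16681905 ≈ 84.600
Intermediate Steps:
k(G) = G² + 8*G
h(Q) = 15/19 (h(Q) = 15*(1/19) = 15/19)
X(R) = 1611/19 (X(R) = -14*(8 - 14) + 15/19 = -14*(-6) + 15/19 = 84 + 15/19 = 1611/19)
Z(r) = r*(14 + r)
463369/Z(95) + 3379/X(293) = 463369/((95*(14 + 95))) + 3379/(1611/19) = 463369/((95*109)) + 3379*(19/1611) = 463369/10355 + 64201/1611 = 1411288814/16681905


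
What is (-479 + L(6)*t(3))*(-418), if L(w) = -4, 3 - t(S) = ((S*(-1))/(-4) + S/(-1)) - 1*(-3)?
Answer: 203984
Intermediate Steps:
t(S) = 3*S/4 (t(S) = 3 - (((S*(-1))/(-4) + S/(-1)) - 1*(-3)) = 3 - ((-S*(-¼) + S*(-1)) + 3) = 3 - ((S/4 - S) + 3) = 3 - (-3*S/4 + 3) = 3 - (3 - 3*S/4) = 3 + (-3 + 3*S/4) = 3*S/4)
(-479 + L(6)*t(3))*(-418) = (-479 - 3*3)*(-418) = (-479 - 4*9/4)*(-418) = (-479 - 9)*(-418) = -488*(-418) = 203984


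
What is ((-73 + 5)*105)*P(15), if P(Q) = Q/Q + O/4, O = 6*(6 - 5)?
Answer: -17850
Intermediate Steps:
O = 6 (O = 6*1 = 6)
P(Q) = 5/2 (P(Q) = Q/Q + 6/4 = 1 + 6*(¼) = 1 + 3/2 = 5/2)
((-73 + 5)*105)*P(15) = ((-73 + 5)*105)*(5/2) = -68*105*(5/2) = -7140*5/2 = -17850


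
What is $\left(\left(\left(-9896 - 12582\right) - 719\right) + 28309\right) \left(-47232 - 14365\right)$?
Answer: $-314883864$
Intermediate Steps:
$\left(\left(\left(-9896 - 12582\right) - 719\right) + 28309\right) \left(-47232 - 14365\right) = \left(\left(\left(-9896 - 12582\right) - 719\right) + 28309\right) \left(-61597\right) = \left(\left(-22478 - 719\right) + 28309\right) \left(-61597\right) = \left(-23197 + 28309\right) \left(-61597\right) = 5112 \left(-61597\right) = -314883864$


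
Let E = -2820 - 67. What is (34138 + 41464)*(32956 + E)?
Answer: 2273276538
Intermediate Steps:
E = -2887
(34138 + 41464)*(32956 + E) = (34138 + 41464)*(32956 - 2887) = 75602*30069 = 2273276538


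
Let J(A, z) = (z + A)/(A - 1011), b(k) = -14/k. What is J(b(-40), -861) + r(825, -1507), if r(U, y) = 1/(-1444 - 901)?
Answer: 40344272/47399485 ≈ 0.85115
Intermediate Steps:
J(A, z) = (A + z)/(-1011 + A)
r(U, y) = -1/2345 (r(U, y) = 1/(-2345) = -1/2345)
J(b(-40), -861) + r(825, -1507) = (-14/(-40) - 861)/(-1011 - 14/(-40)) - 1/2345 = (-14*(-1/40) - 861)/(-1011 - 14*(-1/40)) - 1/2345 = (7/20 - 861)/(-1011 + 7/20) - 1/2345 = -17213/20/(-20213/20) - 1/2345 = -20/20213*(-17213/20) - 1/2345 = 17213/20213 - 1/2345 = 40344272/47399485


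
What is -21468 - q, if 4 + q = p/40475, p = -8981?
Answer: -868746419/40475 ≈ -21464.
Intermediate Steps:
q = -170881/40475 (q = -4 - 8981/40475 = -170881/40475 ≈ -4.2219)
-21468 - q = -21468 - 1*(-170881/40475) = -21468 + 170881/40475 = -868746419/40475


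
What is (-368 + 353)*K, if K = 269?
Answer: -4035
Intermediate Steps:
(-368 + 353)*K = (-368 + 353)*269 = -15*269 = -4035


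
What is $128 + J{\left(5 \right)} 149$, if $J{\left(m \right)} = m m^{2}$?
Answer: $18753$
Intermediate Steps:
$J{\left(m \right)} = m^{3}$
$128 + J{\left(5 \right)} 149 = 128 + 5^{3} \cdot 149 = 128 + 125 \cdot 149 = 128 + 18625 = 18753$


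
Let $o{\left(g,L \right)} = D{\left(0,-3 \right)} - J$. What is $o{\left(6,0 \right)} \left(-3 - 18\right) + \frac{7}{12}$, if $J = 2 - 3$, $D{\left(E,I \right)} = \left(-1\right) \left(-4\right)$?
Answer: $- \frac{1253}{12} \approx -104.42$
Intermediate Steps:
$D{\left(E,I \right)} = 4$
$J = -1$
$o{\left(g,L \right)} = 5$ ($o{\left(g,L \right)} = 4 - -1 = 4 + 1 = 5$)
$o{\left(6,0 \right)} \left(-3 - 18\right) + \frac{7}{12} = 5 \left(-3 - 18\right) + \frac{7}{12} = 5 \left(-3 - 18\right) + 7 \cdot \frac{1}{12} = 5 \left(-21\right) + \frac{7}{12} = -105 + \frac{7}{12} = - \frac{1253}{12}$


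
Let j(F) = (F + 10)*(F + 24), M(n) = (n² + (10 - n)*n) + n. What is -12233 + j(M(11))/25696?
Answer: -314320173/25696 ≈ -12232.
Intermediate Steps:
M(n) = n + n² + n*(10 - n) (M(n) = (n² + n*(10 - n)) + n = n + n² + n*(10 - n))
j(F) = (10 + F)*(24 + F)
-12233 + j(M(11))/25696 = -12233 + (240 + (11*11)² + 34*(11*11))/25696 = -12233 + (240 + 121² + 34*121)*(1/25696) = -12233 + (240 + 14641 + 4114)*(1/25696) = -12233 + 18995*(1/25696) = -12233 + 18995/25696 = -314320173/25696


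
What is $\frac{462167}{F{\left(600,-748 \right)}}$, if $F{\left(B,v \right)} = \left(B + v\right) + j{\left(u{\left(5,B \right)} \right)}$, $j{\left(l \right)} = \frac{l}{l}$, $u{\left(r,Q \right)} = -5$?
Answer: $- \frac{462167}{147} \approx -3144.0$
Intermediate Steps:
$j{\left(l \right)} = 1$
$F{\left(B,v \right)} = 1 + B + v$ ($F{\left(B,v \right)} = \left(B + v\right) + 1 = 1 + B + v$)
$\frac{462167}{F{\left(600,-748 \right)}} = \frac{462167}{1 + 600 - 748} = \frac{462167}{-147} = 462167 \left(- \frac{1}{147}\right) = - \frac{462167}{147}$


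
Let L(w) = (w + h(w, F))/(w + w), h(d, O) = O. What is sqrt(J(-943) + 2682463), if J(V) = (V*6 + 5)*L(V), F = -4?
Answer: 3*sqrt(1059045962858)/1886 ≈ 1637.0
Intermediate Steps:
L(w) = (-4 + w)/(2*w) (L(w) = (w - 4)/(w + w) = (-4 + w)/((2*w)) = (-4 + w)*(1/(2*w)) = (-4 + w)/(2*w))
J(V) = (-4 + V)*(5 + 6*V)/(2*V) (J(V) = (V*6 + 5)*((-4 + V)/(2*V)) = (6*V + 5)*((-4 + V)/(2*V)) = (5 + 6*V)*((-4 + V)/(2*V)) = (-4 + V)*(5 + 6*V)/(2*V))
sqrt(J(-943) + 2682463) = sqrt((-19/2 - 10/(-943) + 3*(-943)) + 2682463) = sqrt((-19/2 - 10*(-1/943) - 2829) + 2682463) = sqrt((-19/2 + 10/943 - 2829) + 2682463) = sqrt(-5353391/1886 + 2682463) = sqrt(5053771827/1886) = 3*sqrt(1059045962858)/1886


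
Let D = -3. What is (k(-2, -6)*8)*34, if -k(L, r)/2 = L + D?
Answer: 2720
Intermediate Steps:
k(L, r) = 6 - 2*L (k(L, r) = -2*(L - 3) = -2*(-3 + L) = 6 - 2*L)
(k(-2, -6)*8)*34 = ((6 - 2*(-2))*8)*34 = ((6 + 4)*8)*34 = (10*8)*34 = 80*34 = 2720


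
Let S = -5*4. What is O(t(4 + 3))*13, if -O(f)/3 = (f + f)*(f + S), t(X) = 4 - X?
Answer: -5382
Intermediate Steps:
S = -20
O(f) = -6*f*(-20 + f) (O(f) = -3*(f + f)*(f - 20) = -3*2*f*(-20 + f) = -6*f*(-20 + f))
O(t(4 + 3))*13 = (6*(4 - (4 + 3))*(20 - (4 - (4 + 3))))*13 = (6*(4 - 1*7)*(20 - (4 - 1*7)))*13 = (6*(4 - 7)*(20 - (4 - 7)))*13 = (6*(-3)*(20 - 1*(-3)))*13 = (6*(-3)*(20 + 3))*13 = (6*(-3)*23)*13 = -414*13 = -5382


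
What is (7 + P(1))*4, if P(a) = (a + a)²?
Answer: 44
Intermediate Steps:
P(a) = 4*a² (P(a) = (2*a)² = 4*a²)
(7 + P(1))*4 = (7 + 4*1²)*4 = (7 + 4*1)*4 = (7 + 4)*4 = 11*4 = 44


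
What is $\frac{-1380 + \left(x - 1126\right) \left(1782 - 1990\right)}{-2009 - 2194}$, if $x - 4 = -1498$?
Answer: $- \frac{543580}{4203} \approx -129.33$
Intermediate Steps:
$x = -1494$ ($x = 4 - 1498 = -1494$)
$\frac{-1380 + \left(x - 1126\right) \left(1782 - 1990\right)}{-2009 - 2194} = \frac{-1380 + \left(-1494 - 1126\right) \left(1782 - 1990\right)}{-2009 - 2194} = \frac{-1380 - -544960}{-4203} = \left(-1380 + 544960\right) \left(- \frac{1}{4203}\right) = 543580 \left(- \frac{1}{4203}\right) = - \frac{543580}{4203}$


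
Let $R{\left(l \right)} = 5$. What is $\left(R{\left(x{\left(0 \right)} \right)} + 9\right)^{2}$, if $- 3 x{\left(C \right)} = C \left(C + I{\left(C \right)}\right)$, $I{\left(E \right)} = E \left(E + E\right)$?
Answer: $196$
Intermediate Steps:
$I{\left(E \right)} = 2 E^{2}$ ($I{\left(E \right)} = E 2 E = 2 E^{2}$)
$x{\left(C \right)} = - \frac{C \left(C + 2 C^{2}\right)}{3}$
$\left(R{\left(x{\left(0 \right)} \right)} + 9\right)^{2} = \left(5 + 9\right)^{2} = 14^{2} = 196$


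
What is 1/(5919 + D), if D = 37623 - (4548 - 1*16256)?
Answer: 1/55250 ≈ 1.8100e-5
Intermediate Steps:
D = 49331 (D = 37623 - (4548 - 16256) = 37623 - 1*(-11708) = 37623 + 11708 = 49331)
1/(5919 + D) = 1/(5919 + 49331) = 1/55250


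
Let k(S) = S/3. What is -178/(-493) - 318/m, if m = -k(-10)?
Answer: -234271/2465 ≈ -95.039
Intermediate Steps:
k(S) = S/3 (k(S) = S*(1/3) = S/3)
m = 10/3 (m = -(-10)/3 = -1*(-10/3) = 10/3 ≈ 3.3333)
-178/(-493) - 318/m = -178/(-493) - 318/10/3 = -178*(-1/493) - 318*3/10 = 178/493 - 477/5 = -234271/2465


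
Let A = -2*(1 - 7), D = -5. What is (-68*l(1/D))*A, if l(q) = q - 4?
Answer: 17136/5 ≈ 3427.2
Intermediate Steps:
A = 12 (A = -2*(-6) = 12)
l(q) = -4 + q
(-68*l(1/D))*A = -68*(-4 + 1/(-5))*12 = -68*(-4 - ⅕)*12 = -68*(-21/5)*12 = (1428/5)*12 = 17136/5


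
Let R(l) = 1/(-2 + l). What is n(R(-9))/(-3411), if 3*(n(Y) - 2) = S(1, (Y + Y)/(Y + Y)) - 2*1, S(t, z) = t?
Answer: -5/10233 ≈ -0.00048862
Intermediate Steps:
n(Y) = 5/3 (n(Y) = 2 + (1 - 2*1)/3 = 2 + (1 - 2)/3 = 2 + (⅓)*(-1) = 2 - ⅓ = 5/3)
n(R(-9))/(-3411) = (5/3)/(-3411) = (5/3)*(-1/3411) = -5/10233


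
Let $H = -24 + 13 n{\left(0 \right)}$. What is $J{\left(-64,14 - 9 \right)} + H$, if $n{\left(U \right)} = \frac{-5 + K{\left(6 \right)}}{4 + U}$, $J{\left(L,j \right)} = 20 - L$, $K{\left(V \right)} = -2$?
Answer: $\frac{149}{4} \approx 37.25$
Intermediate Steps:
$n{\left(U \right)} = - \frac{7}{4 + U}$ ($n{\left(U \right)} = \frac{-5 - 2}{4 + U} = - \frac{7}{4 + U}$)
$H = - \frac{187}{4}$ ($H = -24 + 13 \left(- \frac{7}{4 + 0}\right) = -24 + 13 \left(- \frac{7}{4}\right) = -24 - \frac{91}{4} = - \frac{187}{4} \approx -46.75$)
$J{\left(-64,14 - 9 \right)} + H = \left(20 - -64\right) - \frac{187}{4} = \left(20 + 64\right) - \frac{187}{4} = 84 - \frac{187}{4} = \frac{149}{4}$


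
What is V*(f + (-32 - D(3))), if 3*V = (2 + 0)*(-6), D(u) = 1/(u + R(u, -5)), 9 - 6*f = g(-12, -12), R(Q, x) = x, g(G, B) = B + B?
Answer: 104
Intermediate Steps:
g(G, B) = 2*B
f = 11/2 (f = 3/2 - (-12)/3 = 3/2 - 1/6*(-24) = 3/2 + 4 = 11/2 ≈ 5.5000)
D(u) = 1/(-5 + u) (D(u) = 1/(u - 5) = 1/(-5 + u))
V = -4 (V = ((2 + 0)*(-6))/3 = (2*(-6))/3 = (1/3)*(-12) = -4)
V*(f + (-32 - D(3))) = -4*(11/2 + (-32 - 1/(-5 + 3))) = -4*(11/2 + (-32 - 1/(-2))) = -4*(11/2 + (-32 - 1*(-1/2))) = -4*(11/2 + (-32 + 1/2)) = -4*(11/2 - 63/2) = -4*(-26) = 104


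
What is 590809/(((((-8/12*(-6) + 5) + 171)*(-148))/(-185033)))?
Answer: 109319161697/26640 ≈ 4.1036e+6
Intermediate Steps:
590809/(((((-8/12*(-6) + 5) + 171)*(-148))/(-185033))) = 590809/(((((-8*1/12*(-6) + 5) + 171)*(-148))*(-1/185033))) = 590809/(((((-2/3*(-6) + 5) + 171)*(-148))*(-1/185033))) = 590809/(((((4 + 5) + 171)*(-148))*(-1/185033))) = 590809/((((9 + 171)*(-148))*(-1/185033))) = 590809/(((180*(-148))*(-1/185033))) = 590809/((-26640*(-1/185033))) = 590809/(26640/185033) = 590809*(185033/26640) = 109319161697/26640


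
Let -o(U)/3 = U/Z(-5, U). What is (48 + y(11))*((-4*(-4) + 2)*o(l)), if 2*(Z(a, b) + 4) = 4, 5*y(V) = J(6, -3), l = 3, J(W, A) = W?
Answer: 19926/5 ≈ 3985.2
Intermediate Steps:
y(V) = 6/5 (y(V) = (1/5)*6 = 6/5)
Z(a, b) = -2 (Z(a, b) = -4 + (1/2)*4 = -4 + 2 = -2)
o(U) = 3*U/2 (o(U) = -3*U/(-2) = -3*U*(-1)/2 = -(-3)*U/2 = 3*U/2)
(48 + y(11))*((-4*(-4) + 2)*o(l)) = (48 + 6/5)*((-4*(-4) + 2)*((3/2)*3)) = 246*((16 + 2)*(9/2))/5 = 246*(18*(9/2))/5 = (246/5)*81 = 19926/5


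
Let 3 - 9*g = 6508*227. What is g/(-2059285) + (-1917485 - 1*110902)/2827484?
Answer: -33416163439163/52403358500460 ≈ -0.63767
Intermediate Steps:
g = -1477313/9 (g = 1/3 - 6508*227/9 = 1/3 - 1/9*1477316 = 1/3 - 1477316/9 = -1477313/9 ≈ -1.6415e+5)
g/(-2059285) + (-1917485 - 1*110902)/2827484 = -1477313/9/(-2059285) + (-1917485 - 1*110902)/2827484 = -1477313/9*(-1/2059285) + (-1917485 - 110902)*(1/2827484) = 1477313/18533565 - 2028387*1/2827484 = 1477313/18533565 - 2028387/2827484 = -33416163439163/52403358500460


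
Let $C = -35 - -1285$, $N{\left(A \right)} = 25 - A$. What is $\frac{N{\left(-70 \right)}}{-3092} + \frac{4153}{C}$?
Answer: $\frac{6361163}{1932500} \approx 3.2917$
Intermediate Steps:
$C = 1250$ ($C = -35 + 1285 = 1250$)
$\frac{N{\left(-70 \right)}}{-3092} + \frac{4153}{C} = \frac{25 - -70}{-3092} + \frac{4153}{1250} = \left(25 + 70\right) \left(- \frac{1}{3092}\right) + 4153 \cdot \frac{1}{1250} = 95 \left(- \frac{1}{3092}\right) + \frac{4153}{1250} = - \frac{95}{3092} + \frac{4153}{1250} = \frac{6361163}{1932500}$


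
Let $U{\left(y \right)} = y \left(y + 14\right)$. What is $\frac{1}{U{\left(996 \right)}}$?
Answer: $\frac{1}{1005960} \approx 9.9408 \cdot 10^{-7}$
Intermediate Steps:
$U{\left(y \right)} = y \left(14 + y\right)$
$\frac{1}{U{\left(996 \right)}} = \frac{1}{996 \left(14 + 996\right)} = \frac{1}{996 \cdot 1010} = \frac{1}{1005960}$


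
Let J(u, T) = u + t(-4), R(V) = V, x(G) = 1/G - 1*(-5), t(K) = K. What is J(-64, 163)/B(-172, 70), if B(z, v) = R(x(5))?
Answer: -170/13 ≈ -13.077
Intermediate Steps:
x(G) = 5 + 1/G (x(G) = 1/G + 5 = 5 + 1/G)
B(z, v) = 26/5 (B(z, v) = 5 + 1/5 = 5 + ⅕ = 26/5)
J(u, T) = -4 + u (J(u, T) = u - 4 = -4 + u)
J(-64, 163)/B(-172, 70) = (-4 - 64)/(26/5) = -68*5/26 = -170/13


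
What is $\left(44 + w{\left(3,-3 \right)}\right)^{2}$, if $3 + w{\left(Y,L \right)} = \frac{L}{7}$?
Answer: $\frac{80656}{49} \approx 1646.0$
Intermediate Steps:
$w{\left(Y,L \right)} = -3 + \frac{L}{7}$
$\left(44 + w{\left(3,-3 \right)}\right)^{2} = \left(44 + \left(-3 + \frac{1}{7} \left(-3\right)\right)\right)^{2} = \left(44 - \frac{24}{7}\right)^{2} = \left(\frac{284}{7}\right)^{2} = \frac{80656}{49}$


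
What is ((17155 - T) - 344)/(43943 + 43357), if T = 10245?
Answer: 3283/43650 ≈ 0.075212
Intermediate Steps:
((17155 - T) - 344)/(43943 + 43357) = ((17155 - 1*10245) - 344)/(43943 + 43357) = ((17155 - 10245) - 344)/87300 = (6910 - 344)*(1/87300) = 6566*(1/87300) = 3283/43650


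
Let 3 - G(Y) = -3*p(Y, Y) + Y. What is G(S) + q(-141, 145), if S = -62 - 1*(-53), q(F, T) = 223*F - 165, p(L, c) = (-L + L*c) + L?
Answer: -31353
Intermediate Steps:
p(L, c) = L*c
q(F, T) = -165 + 223*F
S = -9 (S = -62 + 53 = -9)
G(Y) = 3 - Y + 3*Y² (G(Y) = 3 - (-3*Y*Y + Y) = 3 - (-3*Y² + Y) = 3 - (Y - 3*Y²) = 3 + (-Y + 3*Y²) = 3 - Y + 3*Y²)
G(S) + q(-141, 145) = (3 - 1*(-9) + 3*(-9)²) + (-165 + 223*(-141)) = (3 + 9 + 3*81) + (-165 - 31443) = (3 + 9 + 243) - 31608 = 255 - 31608 = -31353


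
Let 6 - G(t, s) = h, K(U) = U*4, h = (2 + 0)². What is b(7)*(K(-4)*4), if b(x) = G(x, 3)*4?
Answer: -512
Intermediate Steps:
h = 4 (h = 2² = 4)
K(U) = 4*U
G(t, s) = 2 (G(t, s) = 6 - 1*4 = 6 - 4 = 2)
b(x) = 8 (b(x) = 2*4 = 8)
b(7)*(K(-4)*4) = 8*((4*(-4))*4) = 8*(-16*4) = 8*(-64) = -512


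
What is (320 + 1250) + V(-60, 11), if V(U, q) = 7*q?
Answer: 1647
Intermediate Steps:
(320 + 1250) + V(-60, 11) = (320 + 1250) + 7*11 = 1570 + 77 = 1647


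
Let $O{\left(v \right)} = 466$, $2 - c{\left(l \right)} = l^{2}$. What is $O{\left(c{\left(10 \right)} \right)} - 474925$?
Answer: $-474459$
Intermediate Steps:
$c{\left(l \right)} = 2 - l^{2}$
$O{\left(c{\left(10 \right)} \right)} - 474925 = 466 - 474925 = -474459$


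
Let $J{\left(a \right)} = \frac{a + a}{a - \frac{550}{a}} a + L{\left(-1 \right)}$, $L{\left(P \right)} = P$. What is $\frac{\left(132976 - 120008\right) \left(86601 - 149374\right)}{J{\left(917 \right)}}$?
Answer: $- \frac{684069781409496}{1541350087} \approx -4.4381 \cdot 10^{5}$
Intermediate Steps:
$J{\left(a \right)} = -1 + \frac{2 a^{2}}{a - \frac{550}{a}}$ ($J{\left(a \right)} = \frac{a + a}{a - \frac{550}{a}} a - 1 = \frac{2 a}{a - \frac{550}{a}} a - 1 = \frac{2 a^{2}}{a - \frac{550}{a}} - 1 = -1 + \frac{2 a^{2}}{a - \frac{550}{a}}$)
$\frac{\left(132976 - 120008\right) \left(86601 - 149374\right)}{J{\left(917 \right)}} = \frac{\left(132976 - 120008\right) \left(86601 - 149374\right)}{\frac{1}{-550 + 917^{2}} \left(550 - 917^{2} + 2 \cdot 917^{3}\right)} = \frac{12968 \left(-62773\right)}{\frac{1}{-550 + 840889} \left(550 - 840889 + 2 \cdot 771095213\right)} = - \frac{814040264}{\frac{1}{840339} \left(550 - 840889 + 1542190426\right)} = - \frac{814040264}{\frac{1}{840339} \cdot 1541350087} = - \frac{814040264}{\frac{1541350087}{840339}} = \left(-814040264\right) \frac{840339}{1541350087} = - \frac{684069781409496}{1541350087}$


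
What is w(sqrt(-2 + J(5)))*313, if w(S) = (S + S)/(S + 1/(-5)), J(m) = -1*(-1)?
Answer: 7825/13 - 1565*I/13 ≈ 601.92 - 120.38*I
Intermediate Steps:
J(m) = 1
w(S) = 2*S/(-1/5 + S) (w(S) = (2*S)/(S - 1/5) = (2*S)/(-1/5 + S) = 2*S/(-1/5 + S))
w(sqrt(-2 + J(5)))*313 = (10*sqrt(-2 + 1)/(-1 + 5*sqrt(-2 + 1)))*313 = (10*sqrt(-1)/(-1 + 5*sqrt(-1)))*313 = (10*I/(-1 + 5*I))*313 = (10*I*((-1 - 5*I)/26))*313 = (5*I*(-1 - 5*I)/13)*313 = 1565*I*(-1 - 5*I)/13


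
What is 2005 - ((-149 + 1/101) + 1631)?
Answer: 52822/101 ≈ 522.99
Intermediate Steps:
2005 - ((-149 + 1/101) + 1631) = 2005 - (-15048/101 + 1631) = 2005 - 1*149683/101 = 2005 - 149683/101 = 52822/101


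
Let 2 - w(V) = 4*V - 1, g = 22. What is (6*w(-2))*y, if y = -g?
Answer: -1452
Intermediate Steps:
w(V) = 3 - 4*V (w(V) = 2 - (4*V - 1) = 2 - (-1 + 4*V) = 2 + (1 - 4*V) = 3 - 4*V)
y = -22 (y = -1*22 = -22)
(6*w(-2))*y = (6*(3 - 4*(-2)))*(-22) = (6*(3 + 8))*(-22) = (6*11)*(-22) = 66*(-22) = -1452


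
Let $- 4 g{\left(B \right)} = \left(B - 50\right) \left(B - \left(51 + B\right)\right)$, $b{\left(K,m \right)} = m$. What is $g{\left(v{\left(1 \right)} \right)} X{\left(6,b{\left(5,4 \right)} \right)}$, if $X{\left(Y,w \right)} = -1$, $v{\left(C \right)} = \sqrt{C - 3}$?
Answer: $\frac{1275}{2} - \frac{51 i \sqrt{2}}{4} \approx 637.5 - 18.031 i$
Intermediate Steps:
$v{\left(C \right)} = \sqrt{-3 + C}$
$g{\left(B \right)} = - \frac{1275}{2} + \frac{51 B}{4}$ ($g{\left(B \right)} = - \frac{\left(B - 50\right) \left(B - \left(51 + B\right)\right)}{4} = - \frac{\left(-50 + B\right) \left(-51\right)}{4} = - \frac{2550 - 51 B}{4} = - \frac{1275}{2} + \frac{51 B}{4}$)
$g{\left(v{\left(1 \right)} \right)} X{\left(6,b{\left(5,4 \right)} \right)} = \left(- \frac{1275}{2} + \frac{51 \sqrt{-3 + 1}}{4}\right) \left(-1\right) = \left(- \frac{1275}{2} + \frac{51 \sqrt{-2}}{4}\right) \left(-1\right) = \left(- \frac{1275}{2} + \frac{51 i \sqrt{2}}{4}\right) \left(-1\right) = \frac{1275}{2} - \frac{51 i \sqrt{2}}{4}$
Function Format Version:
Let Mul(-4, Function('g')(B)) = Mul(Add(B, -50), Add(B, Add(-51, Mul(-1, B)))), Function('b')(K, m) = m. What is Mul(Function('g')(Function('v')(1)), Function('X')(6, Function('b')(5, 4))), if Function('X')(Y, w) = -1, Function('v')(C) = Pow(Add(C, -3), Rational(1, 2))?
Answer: Add(Rational(1275, 2), Mul(Rational(-51, 4), I, Pow(2, Rational(1, 2)))) ≈ Add(637.50, Mul(-18.031, I))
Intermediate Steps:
Function('v')(C) = Pow(Add(-3, C), Rational(1, 2))
Function('g')(B) = Add(Rational(-1275, 2), Mul(Rational(51, 4), B)) (Function('g')(B) = Mul(Rational(-1, 4), Mul(Add(B, -50), Add(B, Add(-51, Mul(-1, B))))) = Mul(Rational(-1, 4), Mul(Add(-50, B), -51)) = Mul(Rational(-1, 4), Add(2550, Mul(-51, B))) = Add(Rational(-1275, 2), Mul(Rational(51, 4), B)))
Mul(Function('g')(Function('v')(1)), Function('X')(6, Function('b')(5, 4))) = Mul(Add(Rational(-1275, 2), Mul(Rational(51, 4), Pow(Add(-3, 1), Rational(1, 2)))), -1) = Mul(Add(Rational(-1275, 2), Mul(Rational(51, 4), Pow(-2, Rational(1, 2)))), -1) = Mul(Add(Rational(-1275, 2), Mul(Rational(51, 4), Mul(I, Pow(2, Rational(1, 2))))), -1) = Mul(Add(Rational(-1275, 2), Mul(Rational(51, 4), I, Pow(2, Rational(1, 2)))), -1) = Add(Rational(1275, 2), Mul(Rational(-51, 4), I, Pow(2, Rational(1, 2))))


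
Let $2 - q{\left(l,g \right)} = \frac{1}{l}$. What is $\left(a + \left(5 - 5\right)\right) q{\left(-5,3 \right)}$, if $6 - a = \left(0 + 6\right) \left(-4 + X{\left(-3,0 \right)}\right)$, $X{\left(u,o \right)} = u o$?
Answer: $66$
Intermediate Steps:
$X{\left(u,o \right)} = o u$
$a = 30$ ($a = 6 - \left(0 + 6\right) \left(-4 + 0 \left(-3\right)\right) = 6 - 6 \left(-4 + 0\right) = 6 - 6 \left(-4\right) = 6 - -24 = 6 + 24 = 30$)
$q{\left(l,g \right)} = 2 - \frac{1}{l}$
$\left(a + \left(5 - 5\right)\right) q{\left(-5,3 \right)} = \left(30 + \left(5 - 5\right)\right) \left(2 - \frac{1}{-5}\right) = \left(30 + 0\right) \left(2 - - \frac{1}{5}\right) = 30 \left(2 + \frac{1}{5}\right) = 30 \cdot \frac{11}{5} = 66$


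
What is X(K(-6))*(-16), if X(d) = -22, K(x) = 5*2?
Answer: 352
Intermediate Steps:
K(x) = 10
X(K(-6))*(-16) = -22*(-16) = 352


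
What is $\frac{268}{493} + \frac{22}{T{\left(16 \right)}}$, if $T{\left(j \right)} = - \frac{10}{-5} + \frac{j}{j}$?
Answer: $\frac{11650}{1479} \approx 7.8769$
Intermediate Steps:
$T{\left(j \right)} = 3$ ($T{\left(j \right)} = \left(-10\right) \left(- \frac{1}{5}\right) + 1 = 2 + 1 = 3$)
$\frac{268}{493} + \frac{22}{T{\left(16 \right)}} = \frac{268}{493} + \frac{22}{3} = \frac{11650}{1479}$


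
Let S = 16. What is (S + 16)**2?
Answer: 1024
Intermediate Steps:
(S + 16)**2 = (16 + 16)**2 = 32**2 = 1024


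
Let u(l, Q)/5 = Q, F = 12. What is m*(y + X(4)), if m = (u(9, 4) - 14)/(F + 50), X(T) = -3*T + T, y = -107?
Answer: -345/31 ≈ -11.129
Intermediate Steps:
u(l, Q) = 5*Q
X(T) = -2*T
m = 3/31 (m = (5*4 - 14)/(12 + 50) = (20 - 14)/62 = 6*(1/62) = 3/31 ≈ 0.096774)
m*(y + X(4)) = 3*(-107 - 2*4)/31 = 3*(-107 - 8)/31 = (3/31)*(-115) = -345/31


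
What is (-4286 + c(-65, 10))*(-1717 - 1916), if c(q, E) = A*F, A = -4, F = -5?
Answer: 15498378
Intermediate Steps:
c(q, E) = 20 (c(q, E) = -4*(-5) = 20)
(-4286 + c(-65, 10))*(-1717 - 1916) = (-4286 + 20)*(-1717 - 1916) = -4266*(-3633) = 15498378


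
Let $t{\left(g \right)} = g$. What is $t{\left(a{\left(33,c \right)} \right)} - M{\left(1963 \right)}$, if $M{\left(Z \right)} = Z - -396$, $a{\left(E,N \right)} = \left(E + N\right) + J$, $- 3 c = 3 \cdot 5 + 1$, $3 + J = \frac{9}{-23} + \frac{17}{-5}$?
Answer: $- \frac{806653}{345} \approx -2338.1$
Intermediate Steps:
$J = - \frac{781}{115}$ ($J = -3 + \left(\frac{9}{-23} + \frac{17}{-5}\right) = -3 + \left(9 \left(- \frac{1}{23}\right) + 17 \left(- \frac{1}{5}\right)\right) = -3 - \frac{436}{115} = - \frac{781}{115} \approx -6.7913$)
$c = - \frac{16}{3}$ ($c = - \frac{3 \cdot 5 + 1}{3} = - \frac{15 + 1}{3} = \left(- \frac{1}{3}\right) 16 = - \frac{16}{3} \approx -5.3333$)
$a{\left(E,N \right)} = - \frac{781}{115} + E + N$ ($a{\left(E,N \right)} = \left(E + N\right) - \frac{781}{115} = - \frac{781}{115} + E + N$)
$M{\left(Z \right)} = 396 + Z$ ($M{\left(Z \right)} = Z + 396 = 396 + Z$)
$t{\left(a{\left(33,c \right)} \right)} - M{\left(1963 \right)} = \left(- \frac{781}{115} + 33 - \frac{16}{3}\right) - \left(396 + 1963\right) = \frac{7202}{345} - 2359 = - \frac{806653}{345}$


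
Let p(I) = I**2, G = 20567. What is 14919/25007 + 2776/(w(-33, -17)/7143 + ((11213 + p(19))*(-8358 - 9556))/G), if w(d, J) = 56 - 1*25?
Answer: 11896698521247957/37035490868948597 ≈ 0.32122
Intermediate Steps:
w(d, J) = 31 (w(d, J) = 56 - 25 = 31)
14919/25007 + 2776/(w(-33, -17)/7143 + ((11213 + p(19))*(-8358 - 9556))/G) = 14919/25007 + 2776/(31/7143 + ((11213 + 19**2)*(-8358 - 9556))/20567) = 14919*(1/25007) + 2776/(31*(1/7143) + ((11213 + 361)*(-17914))*(1/20567)) = 14919/25007 + 2776/(31/7143 + (11574*(-17914))*(1/20567)) = 14919/25007 + 2776/(31/7143 - 207336636*1/20567) = 14919/25007 + 2776/(31/7143 - 207336636/20567) = 14919/25007 + 2776/(-1481004953371/146910081) = 14919/25007 + 2776*(-146910081/1481004953371) = 14919/25007 - 407822384856/1481004953371 = 11896698521247957/37035490868948597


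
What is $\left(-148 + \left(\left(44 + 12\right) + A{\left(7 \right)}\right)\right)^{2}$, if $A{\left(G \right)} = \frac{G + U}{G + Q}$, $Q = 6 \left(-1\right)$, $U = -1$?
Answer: $7396$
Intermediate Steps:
$Q = -6$
$A{\left(G \right)} = \frac{-1 + G}{-6 + G}$ ($A{\left(G \right)} = \frac{G - 1}{G - 6} = \frac{-1 + G}{-6 + G}$)
$\left(-148 + \left(\left(44 + 12\right) + A{\left(7 \right)}\right)\right)^{2} = \left(-148 + \left(\left(44 + 12\right) + \frac{-1 + 7}{-6 + 7}\right)\right)^{2} = \left(-148 + \left(56 + 1^{-1} \cdot 6\right)\right)^{2} = \left(-148 + \left(56 + 1 \cdot 6\right)\right)^{2} = \left(-148 + \left(56 + 6\right)\right)^{2} = \left(-148 + 62\right)^{2} = \left(-86\right)^{2} = 7396$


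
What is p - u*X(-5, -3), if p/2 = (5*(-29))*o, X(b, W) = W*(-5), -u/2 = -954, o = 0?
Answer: -28620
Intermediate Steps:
u = 1908 (u = -2*(-954) = 1908)
X(b, W) = -5*W
p = 0 (p = 2*((5*(-29))*0) = 2*(-145*0) = 2*0 = 0)
p - u*X(-5, -3) = 0 - 1908*(-5*(-3)) = 0 - 1908*15 = 0 - 1*28620 = 0 - 28620 = -28620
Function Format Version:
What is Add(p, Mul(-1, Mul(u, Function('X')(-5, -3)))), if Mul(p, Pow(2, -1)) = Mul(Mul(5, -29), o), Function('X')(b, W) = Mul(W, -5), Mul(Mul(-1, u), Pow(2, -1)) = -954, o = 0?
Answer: -28620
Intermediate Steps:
u = 1908 (u = Mul(-2, -954) = 1908)
Function('X')(b, W) = Mul(-5, W)
p = 0 (p = Mul(2, Mul(Mul(5, -29), 0)) = Mul(2, Mul(-145, 0)) = Mul(2, 0) = 0)
Add(p, Mul(-1, Mul(u, Function('X')(-5, -3)))) = Add(0, Mul(-1, Mul(1908, Mul(-5, -3)))) = Add(0, Mul(-1, Mul(1908, 15))) = Add(0, Mul(-1, 28620)) = Add(0, -28620) = -28620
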